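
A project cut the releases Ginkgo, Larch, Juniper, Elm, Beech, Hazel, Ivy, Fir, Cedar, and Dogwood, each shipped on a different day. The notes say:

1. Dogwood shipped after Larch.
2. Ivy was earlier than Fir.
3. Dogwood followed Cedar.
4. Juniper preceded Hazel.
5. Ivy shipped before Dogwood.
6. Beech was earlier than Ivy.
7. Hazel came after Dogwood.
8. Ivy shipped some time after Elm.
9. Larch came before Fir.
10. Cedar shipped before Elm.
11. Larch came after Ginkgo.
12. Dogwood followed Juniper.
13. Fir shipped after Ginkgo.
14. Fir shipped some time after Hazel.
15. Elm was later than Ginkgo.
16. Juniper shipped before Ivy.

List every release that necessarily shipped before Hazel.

Beech, Cedar, Dogwood, Elm, Ginkgo, Ivy, Juniper, Larch

Directly stated before Hazel: Dogwood and Juniper.
Beech reaches Hazel via Beech → Ivy → Dogwood → Hazel.
Cedar reaches Hazel via Cedar → Dogwood → Hazel.
Elm reaches Hazel via Elm → Ivy → Dogwood → Hazel.
Likewise Ginkgo, Ivy, and Larch each reach Hazel by chaining the stated constraints.
No chain forces Fir ahead of Hazel.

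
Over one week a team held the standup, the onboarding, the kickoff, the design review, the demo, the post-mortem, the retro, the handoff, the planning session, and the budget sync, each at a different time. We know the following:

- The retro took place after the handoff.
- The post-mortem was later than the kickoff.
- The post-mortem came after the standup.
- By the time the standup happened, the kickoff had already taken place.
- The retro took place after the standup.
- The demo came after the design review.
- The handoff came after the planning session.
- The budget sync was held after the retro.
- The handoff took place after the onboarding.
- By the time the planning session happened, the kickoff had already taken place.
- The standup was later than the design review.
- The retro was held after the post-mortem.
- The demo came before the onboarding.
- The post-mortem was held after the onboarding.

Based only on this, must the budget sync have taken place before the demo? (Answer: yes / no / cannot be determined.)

no

Tracing the constraints gives the demo → the onboarding → the post-mortem → the retro → the budget sync, so the demo must come before the budget sync.
That means the budget sync cannot be before the demo.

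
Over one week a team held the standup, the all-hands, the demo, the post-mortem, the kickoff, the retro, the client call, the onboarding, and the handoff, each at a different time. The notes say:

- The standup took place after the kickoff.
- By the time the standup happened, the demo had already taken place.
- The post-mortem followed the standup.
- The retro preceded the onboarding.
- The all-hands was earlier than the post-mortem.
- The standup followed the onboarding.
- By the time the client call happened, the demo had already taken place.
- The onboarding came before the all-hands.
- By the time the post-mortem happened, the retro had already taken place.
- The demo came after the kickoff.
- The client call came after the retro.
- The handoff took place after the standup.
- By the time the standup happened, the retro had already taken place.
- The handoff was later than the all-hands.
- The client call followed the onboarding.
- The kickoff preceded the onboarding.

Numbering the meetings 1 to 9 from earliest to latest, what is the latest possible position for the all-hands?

The all-hands must come before the handoff and the post-mortem — 2 meetings forced after it.
Everything else can be placed before the all-hands in some valid order, so the all-hands can sit as late as position 9 − 2 = 7.

7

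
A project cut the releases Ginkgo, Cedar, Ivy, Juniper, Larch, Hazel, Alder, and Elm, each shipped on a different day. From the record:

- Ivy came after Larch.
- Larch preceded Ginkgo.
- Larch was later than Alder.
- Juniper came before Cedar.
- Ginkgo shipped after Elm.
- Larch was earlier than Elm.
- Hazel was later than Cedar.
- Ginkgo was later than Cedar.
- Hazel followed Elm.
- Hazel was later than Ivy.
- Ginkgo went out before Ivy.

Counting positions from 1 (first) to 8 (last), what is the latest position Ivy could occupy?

7

Ivy must come before Hazel — 1 release forced after it.
Everything else can be placed before Ivy in some valid order, so Ivy can sit as late as position 8 − 1 = 7.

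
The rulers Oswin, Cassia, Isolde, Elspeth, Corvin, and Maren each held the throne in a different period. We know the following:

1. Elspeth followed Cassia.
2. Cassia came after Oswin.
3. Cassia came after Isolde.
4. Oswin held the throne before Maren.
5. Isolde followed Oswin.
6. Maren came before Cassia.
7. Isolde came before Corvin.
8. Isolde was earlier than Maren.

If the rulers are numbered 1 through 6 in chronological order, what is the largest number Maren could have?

4

Maren must come before Cassia and Elspeth — 2 rulers forced after them.
Everything else can be placed before Maren in some valid order, so Maren can sit as late as position 6 − 2 = 4.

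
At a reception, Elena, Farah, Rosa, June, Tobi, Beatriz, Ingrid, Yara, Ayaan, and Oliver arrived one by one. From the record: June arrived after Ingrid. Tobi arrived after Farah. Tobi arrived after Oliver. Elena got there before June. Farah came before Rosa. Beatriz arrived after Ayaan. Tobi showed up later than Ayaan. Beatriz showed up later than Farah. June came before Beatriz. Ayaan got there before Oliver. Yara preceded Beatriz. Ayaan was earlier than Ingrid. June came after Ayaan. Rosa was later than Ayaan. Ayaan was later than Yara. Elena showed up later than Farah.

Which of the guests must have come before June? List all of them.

Directly stated before June: Ayaan, Elena, and Ingrid.
Farah reaches June via Farah → Elena → June.
Yara reaches June via Yara → Ayaan → June.
No chain forces Tobi (or any of the others) ahead of June.

Ayaan, Elena, Farah, Ingrid, Yara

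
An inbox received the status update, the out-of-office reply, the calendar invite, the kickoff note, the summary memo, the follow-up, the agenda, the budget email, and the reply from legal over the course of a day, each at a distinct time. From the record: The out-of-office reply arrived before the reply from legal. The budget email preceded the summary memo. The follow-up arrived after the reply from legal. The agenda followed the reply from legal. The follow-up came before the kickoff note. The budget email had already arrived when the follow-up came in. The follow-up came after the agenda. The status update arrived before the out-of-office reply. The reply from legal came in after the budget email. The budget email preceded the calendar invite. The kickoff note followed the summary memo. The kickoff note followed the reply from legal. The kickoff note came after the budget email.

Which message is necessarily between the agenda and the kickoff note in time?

the follow-up

Tracing the constraints gives the agenda → the follow-up → the kickoff note, so the follow-up sits after the agenda and before the kickoff note.
No other message is forced both after the agenda and before the kickoff note.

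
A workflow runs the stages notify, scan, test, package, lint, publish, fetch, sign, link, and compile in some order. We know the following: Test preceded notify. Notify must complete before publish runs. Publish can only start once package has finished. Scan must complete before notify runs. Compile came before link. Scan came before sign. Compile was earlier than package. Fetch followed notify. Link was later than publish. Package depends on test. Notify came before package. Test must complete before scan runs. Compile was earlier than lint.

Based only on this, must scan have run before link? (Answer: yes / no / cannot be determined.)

yes

Chain the constraints: scan → notify → publish → link. Each link is directly stated, so scan comes before link.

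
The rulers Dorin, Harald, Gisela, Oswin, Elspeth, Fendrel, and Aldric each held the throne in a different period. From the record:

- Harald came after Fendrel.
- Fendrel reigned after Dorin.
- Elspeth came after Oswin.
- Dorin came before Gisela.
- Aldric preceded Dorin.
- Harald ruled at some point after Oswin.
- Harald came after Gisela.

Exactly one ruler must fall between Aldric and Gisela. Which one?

Dorin

Tracing the constraints gives Aldric → Dorin → Gisela, so Dorin sits after Aldric and before Gisela.
No other ruler is forced both after Aldric and before Gisela.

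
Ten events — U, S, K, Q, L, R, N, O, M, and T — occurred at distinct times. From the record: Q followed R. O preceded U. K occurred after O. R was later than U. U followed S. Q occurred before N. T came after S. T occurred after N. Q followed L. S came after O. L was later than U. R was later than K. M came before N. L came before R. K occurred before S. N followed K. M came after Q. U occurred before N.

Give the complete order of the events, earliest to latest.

O, K, S, U, L, R, Q, M, N, T

The constraints fix every adjacent pair, so only one ordering works:
O → K → S → U → L → R → Q → M → N → T.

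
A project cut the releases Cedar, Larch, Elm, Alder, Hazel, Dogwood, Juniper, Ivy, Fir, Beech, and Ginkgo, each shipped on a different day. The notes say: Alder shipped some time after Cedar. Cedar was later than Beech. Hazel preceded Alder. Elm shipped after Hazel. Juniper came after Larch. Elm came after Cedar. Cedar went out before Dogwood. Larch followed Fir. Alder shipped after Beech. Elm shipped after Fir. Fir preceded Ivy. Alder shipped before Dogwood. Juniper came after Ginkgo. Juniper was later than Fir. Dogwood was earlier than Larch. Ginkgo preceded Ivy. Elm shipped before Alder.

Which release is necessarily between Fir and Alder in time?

Tracing the constraints gives Fir → Elm → Alder, so Elm sits after Fir and before Alder.
No other release is forced both after Fir and before Alder.

Elm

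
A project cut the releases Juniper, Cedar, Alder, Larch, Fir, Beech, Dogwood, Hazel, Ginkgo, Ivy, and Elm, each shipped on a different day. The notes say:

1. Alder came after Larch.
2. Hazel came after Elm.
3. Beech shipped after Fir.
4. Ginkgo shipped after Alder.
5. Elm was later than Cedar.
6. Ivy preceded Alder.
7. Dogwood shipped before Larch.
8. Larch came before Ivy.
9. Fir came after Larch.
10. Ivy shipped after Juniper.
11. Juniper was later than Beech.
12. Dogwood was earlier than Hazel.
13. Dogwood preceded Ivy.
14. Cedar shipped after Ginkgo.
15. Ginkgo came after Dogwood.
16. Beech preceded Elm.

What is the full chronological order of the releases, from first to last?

Dogwood, Larch, Fir, Beech, Juniper, Ivy, Alder, Ginkgo, Cedar, Elm, Hazel

The constraints fix every adjacent pair, so only one ordering works:
Dogwood → Larch → Fir → Beech → Juniper → Ivy → Alder → Ginkgo → Cedar → Elm → Hazel.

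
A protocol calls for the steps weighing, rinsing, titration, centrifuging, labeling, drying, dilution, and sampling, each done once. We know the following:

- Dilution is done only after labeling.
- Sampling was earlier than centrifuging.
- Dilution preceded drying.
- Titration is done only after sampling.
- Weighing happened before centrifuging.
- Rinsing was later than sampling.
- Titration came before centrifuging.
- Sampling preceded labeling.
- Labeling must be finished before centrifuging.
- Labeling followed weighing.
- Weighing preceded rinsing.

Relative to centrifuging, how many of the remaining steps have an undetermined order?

3

Forced before centrifuging: labeling, sampling, titration, and weighing.
That leaves dilution, drying, and rinsing with no forced order relative to centrifuging — 3.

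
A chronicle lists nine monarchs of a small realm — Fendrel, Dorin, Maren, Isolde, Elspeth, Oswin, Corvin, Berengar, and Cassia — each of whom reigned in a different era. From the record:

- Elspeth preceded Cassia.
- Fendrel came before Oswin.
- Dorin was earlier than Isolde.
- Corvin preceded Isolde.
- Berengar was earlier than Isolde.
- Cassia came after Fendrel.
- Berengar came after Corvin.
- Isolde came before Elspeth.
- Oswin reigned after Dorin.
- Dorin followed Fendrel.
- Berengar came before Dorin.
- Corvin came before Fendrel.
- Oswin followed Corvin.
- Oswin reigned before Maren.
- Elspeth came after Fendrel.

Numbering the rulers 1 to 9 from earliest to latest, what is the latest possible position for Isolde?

Isolde must come before Cassia and Elspeth — 2 rulers forced after them.
Everything else can be placed before Isolde in some valid order, so Isolde can sit as late as position 9 − 2 = 7.

7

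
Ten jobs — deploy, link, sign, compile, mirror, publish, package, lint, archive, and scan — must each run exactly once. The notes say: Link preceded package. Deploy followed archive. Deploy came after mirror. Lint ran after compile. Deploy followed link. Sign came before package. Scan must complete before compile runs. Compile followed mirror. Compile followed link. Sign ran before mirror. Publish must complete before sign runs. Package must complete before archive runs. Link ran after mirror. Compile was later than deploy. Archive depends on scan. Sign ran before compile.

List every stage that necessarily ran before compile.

Directly stated before compile: deploy, link, mirror, scan, and sign.
Archive reaches compile via archive → deploy → compile.
Package reaches compile via package → archive → deploy → compile.
Publish reaches compile via publish → sign → compile.
No chain forces lint ahead of compile.

archive, deploy, link, mirror, package, publish, scan, sign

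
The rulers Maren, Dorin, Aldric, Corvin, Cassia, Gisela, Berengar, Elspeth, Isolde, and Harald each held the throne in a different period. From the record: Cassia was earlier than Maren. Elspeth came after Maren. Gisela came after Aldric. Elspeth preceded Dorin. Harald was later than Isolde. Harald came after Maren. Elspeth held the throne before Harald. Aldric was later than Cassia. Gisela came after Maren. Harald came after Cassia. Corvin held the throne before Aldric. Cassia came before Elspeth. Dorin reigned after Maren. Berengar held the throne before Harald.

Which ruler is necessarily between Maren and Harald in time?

Tracing the constraints gives Maren → Elspeth → Harald, so Elspeth sits after Maren and before Harald.
No other ruler is forced both after Maren and before Harald.

Elspeth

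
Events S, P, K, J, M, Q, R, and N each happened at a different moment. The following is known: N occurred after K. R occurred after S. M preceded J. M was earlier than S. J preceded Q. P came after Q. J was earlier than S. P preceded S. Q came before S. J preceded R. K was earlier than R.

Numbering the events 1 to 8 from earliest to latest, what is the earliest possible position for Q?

3

J and M must both come before Q — 2 forced predecessors.
Nothing else is forced ahead of Q, so its earliest slot is position 2 + 1 = 3.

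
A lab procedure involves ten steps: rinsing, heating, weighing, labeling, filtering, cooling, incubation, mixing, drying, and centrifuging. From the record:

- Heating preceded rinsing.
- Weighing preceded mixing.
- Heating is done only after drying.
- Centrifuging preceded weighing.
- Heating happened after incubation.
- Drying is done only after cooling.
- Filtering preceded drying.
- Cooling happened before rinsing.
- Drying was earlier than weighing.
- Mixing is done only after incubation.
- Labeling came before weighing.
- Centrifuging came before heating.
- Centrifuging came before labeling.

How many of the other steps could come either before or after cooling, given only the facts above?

Forced after cooling: drying, heating, mixing, rinsing, and weighing.
That leaves centrifuging, filtering, incubation, and labeling with no forced order relative to cooling — 4.

4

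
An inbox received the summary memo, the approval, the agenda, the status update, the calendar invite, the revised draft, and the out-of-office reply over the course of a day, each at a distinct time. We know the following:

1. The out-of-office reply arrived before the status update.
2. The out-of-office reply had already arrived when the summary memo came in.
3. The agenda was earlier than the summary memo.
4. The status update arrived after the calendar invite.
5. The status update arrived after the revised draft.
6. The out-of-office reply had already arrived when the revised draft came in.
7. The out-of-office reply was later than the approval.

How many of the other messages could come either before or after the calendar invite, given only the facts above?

5

Forced after the calendar invite: the status update.
That leaves the agenda, the approval, the out-of-office reply, the revised draft, and the summary memo with no forced order relative to the calendar invite — 5.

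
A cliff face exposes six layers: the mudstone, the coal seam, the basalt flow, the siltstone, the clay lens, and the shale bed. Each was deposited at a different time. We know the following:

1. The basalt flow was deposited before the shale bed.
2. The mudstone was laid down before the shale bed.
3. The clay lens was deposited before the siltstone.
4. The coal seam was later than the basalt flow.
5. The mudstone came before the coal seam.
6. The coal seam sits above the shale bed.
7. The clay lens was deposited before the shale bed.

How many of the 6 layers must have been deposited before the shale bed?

3

Directly stated before the shale bed: the basalt flow, the clay lens, and the mudstone.
No chain forces the coal seam (or any of the others) ahead of the shale bed.
That's the basalt flow, the clay lens, and the mudstone — 3 in all.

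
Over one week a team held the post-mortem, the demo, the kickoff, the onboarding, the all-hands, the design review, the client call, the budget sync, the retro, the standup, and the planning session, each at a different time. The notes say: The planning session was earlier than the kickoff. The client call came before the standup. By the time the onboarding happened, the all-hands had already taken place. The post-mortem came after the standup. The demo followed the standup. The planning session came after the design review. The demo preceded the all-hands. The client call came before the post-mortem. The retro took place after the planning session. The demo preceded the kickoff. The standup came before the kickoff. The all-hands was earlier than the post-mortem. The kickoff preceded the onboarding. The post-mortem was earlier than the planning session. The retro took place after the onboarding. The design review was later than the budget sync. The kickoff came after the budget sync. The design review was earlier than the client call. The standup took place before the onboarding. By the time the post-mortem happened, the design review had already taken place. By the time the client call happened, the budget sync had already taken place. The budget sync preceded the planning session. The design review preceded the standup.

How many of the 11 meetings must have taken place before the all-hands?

5

Directly stated before the all-hands: the demo.
The budget sync reaches the all-hands via the budget sync → the design review → the standup → the demo → the all-hands.
The client call reaches the all-hands via the client call → the standup → the demo → the all-hands.
The design review reaches the all-hands via the design review → the standup → the demo → the all-hands.
Likewise the standup reaches the all-hands by chaining the stated constraints.
No chain forces the onboarding (or any of the others) ahead of the all-hands.
That's the budget sync, the client call, the demo, the design review, and the standup — 5 in all.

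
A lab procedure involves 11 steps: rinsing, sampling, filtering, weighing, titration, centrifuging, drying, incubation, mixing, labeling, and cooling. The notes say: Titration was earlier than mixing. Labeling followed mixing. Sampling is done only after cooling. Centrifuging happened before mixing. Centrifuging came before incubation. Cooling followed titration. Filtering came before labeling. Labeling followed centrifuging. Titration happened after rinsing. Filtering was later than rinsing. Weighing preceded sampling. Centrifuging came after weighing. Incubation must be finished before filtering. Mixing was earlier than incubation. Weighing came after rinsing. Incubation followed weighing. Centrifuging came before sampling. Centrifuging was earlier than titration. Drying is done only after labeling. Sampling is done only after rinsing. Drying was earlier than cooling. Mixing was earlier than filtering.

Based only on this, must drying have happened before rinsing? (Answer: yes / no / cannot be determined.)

Tracing the constraints gives rinsing → filtering → labeling → drying, so rinsing must come before drying.
That means drying cannot be before rinsing.

no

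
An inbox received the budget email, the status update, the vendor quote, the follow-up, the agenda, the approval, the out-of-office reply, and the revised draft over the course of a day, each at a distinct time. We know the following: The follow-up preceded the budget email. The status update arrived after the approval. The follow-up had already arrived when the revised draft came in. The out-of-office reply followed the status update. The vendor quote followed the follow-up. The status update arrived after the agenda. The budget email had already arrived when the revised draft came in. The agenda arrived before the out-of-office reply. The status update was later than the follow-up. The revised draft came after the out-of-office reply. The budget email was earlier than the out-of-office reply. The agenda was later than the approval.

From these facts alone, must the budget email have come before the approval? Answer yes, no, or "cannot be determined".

cannot be determined

No chain of stated constraints runs from the budget email to the approval, and none runs from the approval to the budget email either.
So the relative order of the budget email and the approval is not fixed by the given facts.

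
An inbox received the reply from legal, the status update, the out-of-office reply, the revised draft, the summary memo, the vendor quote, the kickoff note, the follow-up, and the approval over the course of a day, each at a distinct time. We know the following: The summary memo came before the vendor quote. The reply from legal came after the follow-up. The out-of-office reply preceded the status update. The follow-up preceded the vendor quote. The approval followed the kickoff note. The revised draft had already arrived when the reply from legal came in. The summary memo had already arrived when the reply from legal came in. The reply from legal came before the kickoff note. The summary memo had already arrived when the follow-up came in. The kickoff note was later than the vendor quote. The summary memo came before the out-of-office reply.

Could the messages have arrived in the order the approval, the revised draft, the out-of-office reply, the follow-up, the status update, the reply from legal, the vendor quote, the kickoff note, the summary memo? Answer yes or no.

no

The constraints require the summary memo before the reply from legal, but in the proposed sequence the reply from legal appears ahead of the summary memo. That one violation is enough.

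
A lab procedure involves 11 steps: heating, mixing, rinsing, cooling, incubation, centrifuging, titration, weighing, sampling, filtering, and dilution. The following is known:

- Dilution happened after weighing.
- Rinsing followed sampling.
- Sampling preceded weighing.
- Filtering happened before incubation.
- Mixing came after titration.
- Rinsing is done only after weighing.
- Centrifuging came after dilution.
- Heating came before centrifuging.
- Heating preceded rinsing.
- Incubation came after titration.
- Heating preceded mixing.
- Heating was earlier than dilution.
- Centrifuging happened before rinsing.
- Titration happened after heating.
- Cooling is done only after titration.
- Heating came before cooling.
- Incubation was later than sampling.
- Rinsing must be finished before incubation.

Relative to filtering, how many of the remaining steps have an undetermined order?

Forced after filtering: incubation.
That leaves centrifuging, cooling, dilution, heating, mixing, rinsing, sampling, titration, and weighing with no forced order relative to filtering — 9.

9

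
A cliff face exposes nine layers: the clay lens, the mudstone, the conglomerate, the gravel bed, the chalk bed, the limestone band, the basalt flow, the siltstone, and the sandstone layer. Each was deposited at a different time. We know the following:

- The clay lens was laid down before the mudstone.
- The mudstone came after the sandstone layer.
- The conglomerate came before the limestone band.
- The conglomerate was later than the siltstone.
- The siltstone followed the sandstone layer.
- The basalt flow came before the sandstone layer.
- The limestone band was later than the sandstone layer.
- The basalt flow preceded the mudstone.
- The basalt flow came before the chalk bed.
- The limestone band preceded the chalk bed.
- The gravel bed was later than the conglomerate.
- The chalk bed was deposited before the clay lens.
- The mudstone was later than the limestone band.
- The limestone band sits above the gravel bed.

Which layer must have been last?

Every other layer has a chain of constraints placing it before the mudstone, so the mudstone is last.

the mudstone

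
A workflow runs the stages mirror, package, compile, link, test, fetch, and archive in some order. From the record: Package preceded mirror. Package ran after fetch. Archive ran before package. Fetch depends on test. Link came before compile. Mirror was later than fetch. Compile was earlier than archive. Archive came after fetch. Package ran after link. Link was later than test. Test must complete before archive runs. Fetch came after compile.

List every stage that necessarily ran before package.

archive, compile, fetch, link, test

Directly stated before package: archive, fetch, and link.
Compile reaches package via compile → archive → package.
Test reaches package via test → link → package.
No chain forces mirror ahead of package.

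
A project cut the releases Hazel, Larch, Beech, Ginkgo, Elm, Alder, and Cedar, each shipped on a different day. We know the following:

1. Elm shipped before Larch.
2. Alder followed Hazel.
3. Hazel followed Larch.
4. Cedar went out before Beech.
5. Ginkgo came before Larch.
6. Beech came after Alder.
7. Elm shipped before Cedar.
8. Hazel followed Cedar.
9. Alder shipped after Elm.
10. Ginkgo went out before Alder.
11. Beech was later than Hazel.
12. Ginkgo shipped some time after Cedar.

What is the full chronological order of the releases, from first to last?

Elm, Cedar, Ginkgo, Larch, Hazel, Alder, Beech

The constraints fix every adjacent pair, so only one ordering works:
Elm → Cedar → Ginkgo → Larch → Hazel → Alder → Beech.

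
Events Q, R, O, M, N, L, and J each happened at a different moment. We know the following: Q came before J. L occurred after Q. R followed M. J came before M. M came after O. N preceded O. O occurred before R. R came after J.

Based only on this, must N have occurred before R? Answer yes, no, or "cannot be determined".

Chain the constraints: N → O → R. Each link is directly stated, so N comes before R.

yes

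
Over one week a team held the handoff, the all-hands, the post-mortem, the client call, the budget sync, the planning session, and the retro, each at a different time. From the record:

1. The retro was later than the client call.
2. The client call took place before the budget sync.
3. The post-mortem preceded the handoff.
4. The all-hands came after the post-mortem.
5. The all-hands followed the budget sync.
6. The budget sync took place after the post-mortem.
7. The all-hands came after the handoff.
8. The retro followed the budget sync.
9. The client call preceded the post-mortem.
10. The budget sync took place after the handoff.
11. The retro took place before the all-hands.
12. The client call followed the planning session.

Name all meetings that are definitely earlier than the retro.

Directly stated before the retro: the budget sync and the client call.
The handoff reaches the retro via the handoff → the budget sync → the retro.
The planning session reaches the retro via the planning session → the client call → the retro.
The post-mortem reaches the retro via the post-mortem → the budget sync → the retro.

the budget sync, the client call, the handoff, the planning session, the post-mortem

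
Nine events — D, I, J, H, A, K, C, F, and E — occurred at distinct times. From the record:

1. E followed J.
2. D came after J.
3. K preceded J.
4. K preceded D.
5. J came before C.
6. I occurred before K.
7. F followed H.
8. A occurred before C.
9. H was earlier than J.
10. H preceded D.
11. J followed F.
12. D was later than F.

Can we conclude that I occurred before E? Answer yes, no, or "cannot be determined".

yes

Chain the constraints: I → K → J → E. Each link is directly stated, so I comes before E.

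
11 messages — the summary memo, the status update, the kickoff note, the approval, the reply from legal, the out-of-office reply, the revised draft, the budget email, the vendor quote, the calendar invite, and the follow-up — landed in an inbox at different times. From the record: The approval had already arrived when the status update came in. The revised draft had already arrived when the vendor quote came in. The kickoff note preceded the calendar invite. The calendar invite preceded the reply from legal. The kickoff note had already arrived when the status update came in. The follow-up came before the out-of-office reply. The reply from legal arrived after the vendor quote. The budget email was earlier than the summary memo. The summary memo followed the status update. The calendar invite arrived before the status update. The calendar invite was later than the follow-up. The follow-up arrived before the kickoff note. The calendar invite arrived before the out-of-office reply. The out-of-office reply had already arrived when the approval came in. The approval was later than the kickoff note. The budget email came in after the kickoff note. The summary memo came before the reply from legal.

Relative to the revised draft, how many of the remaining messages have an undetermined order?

Forced after the revised draft: the reply from legal and the vendor quote.
That leaves the approval, the budget email, the calendar invite, the follow-up, the kickoff note, the out-of-office reply, the status update, and the summary memo with no forced order relative to the revised draft — 8.

8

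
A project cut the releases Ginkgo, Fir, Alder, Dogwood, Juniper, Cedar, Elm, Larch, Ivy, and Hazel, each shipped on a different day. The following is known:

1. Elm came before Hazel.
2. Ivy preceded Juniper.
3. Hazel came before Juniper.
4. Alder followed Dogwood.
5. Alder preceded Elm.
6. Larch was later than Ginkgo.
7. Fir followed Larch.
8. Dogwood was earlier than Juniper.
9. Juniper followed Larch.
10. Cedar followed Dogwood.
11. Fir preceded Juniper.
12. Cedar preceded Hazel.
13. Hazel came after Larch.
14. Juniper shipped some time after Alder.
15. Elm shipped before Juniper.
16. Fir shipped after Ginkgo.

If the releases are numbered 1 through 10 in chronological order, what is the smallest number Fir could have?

3

Ginkgo and Larch must both come before Fir — 2 forced predecessors.
Nothing else is forced ahead of Fir, so its earliest slot is position 2 + 1 = 3.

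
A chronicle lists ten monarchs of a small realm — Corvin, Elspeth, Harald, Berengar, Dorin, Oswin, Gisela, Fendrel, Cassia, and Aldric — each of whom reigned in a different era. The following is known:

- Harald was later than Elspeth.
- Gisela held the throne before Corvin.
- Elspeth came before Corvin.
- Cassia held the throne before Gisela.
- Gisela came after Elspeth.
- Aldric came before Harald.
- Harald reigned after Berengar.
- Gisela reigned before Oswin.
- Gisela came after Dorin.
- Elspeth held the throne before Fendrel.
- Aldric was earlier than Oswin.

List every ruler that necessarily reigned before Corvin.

Directly stated before Corvin: Elspeth and Gisela.
Cassia reaches Corvin via Cassia → Gisela → Corvin.
Dorin reaches Corvin via Dorin → Gisela → Corvin.
No chain forces Oswin (or any of the others) ahead of Corvin.

Cassia, Dorin, Elspeth, Gisela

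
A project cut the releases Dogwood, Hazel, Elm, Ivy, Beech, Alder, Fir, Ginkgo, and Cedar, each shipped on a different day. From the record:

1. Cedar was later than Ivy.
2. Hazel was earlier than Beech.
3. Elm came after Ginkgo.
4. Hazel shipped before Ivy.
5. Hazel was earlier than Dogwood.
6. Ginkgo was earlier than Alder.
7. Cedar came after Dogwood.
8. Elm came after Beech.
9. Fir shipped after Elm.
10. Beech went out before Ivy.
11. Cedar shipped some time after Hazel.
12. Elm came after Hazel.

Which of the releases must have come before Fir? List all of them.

Directly stated before Fir: Elm.
Beech reaches Fir via Beech → Elm → Fir.
Ginkgo reaches Fir via Ginkgo → Elm → Fir.
Hazel reaches Fir via Hazel → Elm → Fir.
No chain forces Ivy (or any of the others) ahead of Fir.

Beech, Elm, Ginkgo, Hazel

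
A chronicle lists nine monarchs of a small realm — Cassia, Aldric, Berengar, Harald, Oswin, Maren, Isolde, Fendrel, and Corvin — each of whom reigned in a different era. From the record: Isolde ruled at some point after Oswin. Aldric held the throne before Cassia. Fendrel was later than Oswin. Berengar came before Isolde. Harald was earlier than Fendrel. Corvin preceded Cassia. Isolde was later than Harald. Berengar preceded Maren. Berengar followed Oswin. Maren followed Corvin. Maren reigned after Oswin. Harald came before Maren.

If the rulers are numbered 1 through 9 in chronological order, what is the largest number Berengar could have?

Berengar must come before Isolde and Maren — 2 rulers forced after them.
Everything else can be placed before Berengar in some valid order, so Berengar can sit as late as position 9 − 2 = 7.

7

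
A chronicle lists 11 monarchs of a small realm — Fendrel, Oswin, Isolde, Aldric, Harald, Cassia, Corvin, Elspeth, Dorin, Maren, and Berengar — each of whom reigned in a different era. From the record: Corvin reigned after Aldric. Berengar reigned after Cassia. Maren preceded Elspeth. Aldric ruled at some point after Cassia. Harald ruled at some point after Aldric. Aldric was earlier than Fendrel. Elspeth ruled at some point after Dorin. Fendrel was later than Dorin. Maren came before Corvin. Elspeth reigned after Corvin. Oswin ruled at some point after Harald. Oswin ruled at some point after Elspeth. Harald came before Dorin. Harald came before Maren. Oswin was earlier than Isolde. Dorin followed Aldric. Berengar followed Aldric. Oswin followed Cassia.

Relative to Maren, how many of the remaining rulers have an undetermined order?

3

Forced before Maren: Aldric, Cassia, and Harald; forced after Maren: Corvin, Elspeth, Isolde, and Oswin.
That leaves Berengar, Dorin, and Fendrel with no forced order relative to Maren — 3.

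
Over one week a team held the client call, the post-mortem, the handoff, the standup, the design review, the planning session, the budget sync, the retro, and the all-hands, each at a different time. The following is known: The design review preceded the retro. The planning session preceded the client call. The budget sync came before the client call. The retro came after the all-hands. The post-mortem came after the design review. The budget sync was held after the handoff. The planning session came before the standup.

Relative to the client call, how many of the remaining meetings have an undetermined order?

5

Forced before the client call: the budget sync, the handoff, and the planning session.
That leaves the all-hands, the design review, the post-mortem, the retro, and the standup with no forced order relative to the client call — 5.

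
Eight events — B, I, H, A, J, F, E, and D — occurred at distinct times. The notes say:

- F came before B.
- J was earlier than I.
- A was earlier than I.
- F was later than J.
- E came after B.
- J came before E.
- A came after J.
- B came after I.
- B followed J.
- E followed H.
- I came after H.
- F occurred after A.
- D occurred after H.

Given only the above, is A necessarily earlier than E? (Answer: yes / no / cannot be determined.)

yes

Chain the constraints: A → I → B → E. Each link is directly stated, so A comes before E.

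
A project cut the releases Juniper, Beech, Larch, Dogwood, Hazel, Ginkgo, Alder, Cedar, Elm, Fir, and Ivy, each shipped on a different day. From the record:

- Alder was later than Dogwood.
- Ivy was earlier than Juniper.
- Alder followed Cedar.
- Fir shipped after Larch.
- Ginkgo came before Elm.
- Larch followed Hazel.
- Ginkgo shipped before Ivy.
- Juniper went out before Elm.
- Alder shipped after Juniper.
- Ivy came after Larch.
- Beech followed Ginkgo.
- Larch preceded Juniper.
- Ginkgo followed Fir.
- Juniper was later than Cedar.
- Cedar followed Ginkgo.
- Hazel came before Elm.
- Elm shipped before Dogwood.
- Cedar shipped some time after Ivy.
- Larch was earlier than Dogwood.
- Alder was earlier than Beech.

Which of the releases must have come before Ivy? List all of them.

Directly stated before Ivy: Ginkgo and Larch.
Fir reaches Ivy via Fir → Ginkgo → Ivy.
Hazel reaches Ivy via Hazel → Larch → Ivy.

Fir, Ginkgo, Hazel, Larch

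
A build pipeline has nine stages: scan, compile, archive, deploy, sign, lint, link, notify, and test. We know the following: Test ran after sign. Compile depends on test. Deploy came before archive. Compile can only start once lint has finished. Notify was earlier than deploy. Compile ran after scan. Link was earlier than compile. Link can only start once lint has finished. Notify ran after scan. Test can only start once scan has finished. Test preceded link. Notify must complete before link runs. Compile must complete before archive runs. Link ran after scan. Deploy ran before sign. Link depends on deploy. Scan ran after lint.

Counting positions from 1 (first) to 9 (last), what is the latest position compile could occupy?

Compile must come before archive — 1 stage forced after it.
Everything else can be placed before compile in some valid order, so compile can sit as late as position 9 − 1 = 8.

8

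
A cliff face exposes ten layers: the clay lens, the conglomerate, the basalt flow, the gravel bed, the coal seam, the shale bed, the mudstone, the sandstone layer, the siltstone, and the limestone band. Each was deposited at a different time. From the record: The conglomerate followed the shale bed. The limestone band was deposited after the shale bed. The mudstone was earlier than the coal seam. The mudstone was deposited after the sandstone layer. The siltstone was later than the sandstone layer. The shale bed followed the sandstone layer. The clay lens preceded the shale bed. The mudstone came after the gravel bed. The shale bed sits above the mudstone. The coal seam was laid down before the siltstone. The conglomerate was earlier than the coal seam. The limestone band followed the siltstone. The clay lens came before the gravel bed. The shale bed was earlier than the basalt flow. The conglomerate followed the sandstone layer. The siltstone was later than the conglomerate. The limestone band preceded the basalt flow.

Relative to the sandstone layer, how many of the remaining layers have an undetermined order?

2

Forced after the sandstone layer: the basalt flow, the coal seam, the conglomerate, the limestone band, the mudstone, the shale bed, and the siltstone.
That leaves the clay lens and the gravel bed with no forced order relative to the sandstone layer — 2.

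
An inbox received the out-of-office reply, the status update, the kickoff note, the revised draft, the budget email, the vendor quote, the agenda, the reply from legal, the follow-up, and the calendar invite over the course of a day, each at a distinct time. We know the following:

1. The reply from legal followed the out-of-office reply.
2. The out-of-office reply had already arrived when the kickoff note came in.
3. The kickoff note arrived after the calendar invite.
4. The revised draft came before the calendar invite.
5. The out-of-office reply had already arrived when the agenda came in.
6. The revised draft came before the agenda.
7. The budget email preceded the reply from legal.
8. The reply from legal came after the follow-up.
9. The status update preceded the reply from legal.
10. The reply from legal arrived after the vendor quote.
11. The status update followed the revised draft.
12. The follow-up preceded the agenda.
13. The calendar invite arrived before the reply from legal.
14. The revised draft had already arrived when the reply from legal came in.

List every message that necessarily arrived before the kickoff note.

Directly stated before the kickoff note: the calendar invite and the out-of-office reply.
The revised draft reaches the kickoff note via the revised draft → the calendar invite → the kickoff note.

the calendar invite, the out-of-office reply, the revised draft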